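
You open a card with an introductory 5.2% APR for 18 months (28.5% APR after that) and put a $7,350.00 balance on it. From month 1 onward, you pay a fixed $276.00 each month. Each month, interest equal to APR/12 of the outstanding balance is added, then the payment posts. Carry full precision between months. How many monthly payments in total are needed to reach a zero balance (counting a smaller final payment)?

Promo months 1–18 at r₀ = 5.2%/12 = 0.00433333; months 19+ at r₁ = 28.5%/12 = 0.02375.
After month 18: iterate B ← B·(1+r₀) − $276.00 for 18 months → $2,789.63.
Then at r₁ with $276.00/mo: n₂ = −ln(1 − r₁·B/P)/ln(1+r₁) ≈ 11.69 → 12 more payments.

30 payments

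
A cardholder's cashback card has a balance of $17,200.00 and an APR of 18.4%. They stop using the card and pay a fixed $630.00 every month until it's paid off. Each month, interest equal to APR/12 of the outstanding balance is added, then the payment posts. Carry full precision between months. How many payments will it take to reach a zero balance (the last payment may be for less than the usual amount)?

36 months

Monthly rate r = 18.4%/12 = 1.53333% = 0.0153333.
Recurrence: B ← B·(1+r) − $630.00.
Month 1: interest $263.73; balance after payment $16,833.73.
Month 2: interest $258.12; balance after payment $16,461.85.
Closed form: n = −ln(1 − rB₀/P)/ln(1+r) = −ln(0.58138)/ln(1.01533) ≈ 35.642, so the balance reaches zero during payment 36.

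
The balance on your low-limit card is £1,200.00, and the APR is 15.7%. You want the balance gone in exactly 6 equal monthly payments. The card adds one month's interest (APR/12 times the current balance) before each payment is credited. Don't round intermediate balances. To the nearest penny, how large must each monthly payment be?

Monthly rate r = 15.7%/12 = 1.30833% = 0.0130833.
Level-payment amortization: P = B₀·r / (1 − (1+r)^(−n)) = 1200.00·0.0130833 / (1 − 1.01308^(−6)).
Denominator 1 − (1+r)^(−6) = 0.0750271699.
P = 15.7 / 0.0750271699 ≈ 209.26.

£209.26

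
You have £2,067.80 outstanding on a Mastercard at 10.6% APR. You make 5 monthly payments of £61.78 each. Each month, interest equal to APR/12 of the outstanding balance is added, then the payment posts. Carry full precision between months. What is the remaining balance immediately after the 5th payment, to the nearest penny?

Monthly rate r = 10.6%/12 = 0.883333% = 0.00883333.
Each month: B ← B·(1+r) − £61.78.
Month 1: interest £18.27; balance after payment £2,024.29.
Month 2: interest £17.88; balance after payment £1,980.39.
Month 3: interest £17.49; balance after payment £1,936.10.
Month 4: interest £17.10; balance after payment £1,891.42.
Month 5: interest £16.71; balance after payment £1,846.35.

£1,846.35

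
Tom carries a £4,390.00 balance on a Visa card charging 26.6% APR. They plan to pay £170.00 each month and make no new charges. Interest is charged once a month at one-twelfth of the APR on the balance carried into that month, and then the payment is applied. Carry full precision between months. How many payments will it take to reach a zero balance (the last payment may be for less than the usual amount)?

Monthly rate r = 26.6%/12 = 2.21667% = 0.0221667.
Recurrence: B ← B·(1+r) − £170.00.
Month 1: interest £97.31; balance after payment £4,317.31.
Month 2: interest £95.70; balance after payment £4,243.01.
Closed form: n = −ln(1 − rB₀/P)/ln(1+r) = −ln(0.42758)/ln(1.02217) ≈ 38.752, so the balance reaches zero during payment 39.

39 months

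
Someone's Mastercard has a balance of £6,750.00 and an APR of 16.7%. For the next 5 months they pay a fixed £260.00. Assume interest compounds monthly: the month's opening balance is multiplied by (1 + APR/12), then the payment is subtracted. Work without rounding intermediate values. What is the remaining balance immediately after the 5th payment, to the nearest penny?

Monthly rate r = 16.7%/12 = 1.39167% = 0.0139167.
Each month: B ← B·(1+r) − £260.00.
Month 1: interest £93.94; balance after payment £6,583.94.
Month 2: interest £91.63; balance after payment £6,415.56.
Month 3: interest £89.28; balance after payment £6,244.85.
Month 4: interest £86.91; balance after payment £6,071.75.
Month 5: interest £84.50; balance after payment £5,896.25.

£5,896.25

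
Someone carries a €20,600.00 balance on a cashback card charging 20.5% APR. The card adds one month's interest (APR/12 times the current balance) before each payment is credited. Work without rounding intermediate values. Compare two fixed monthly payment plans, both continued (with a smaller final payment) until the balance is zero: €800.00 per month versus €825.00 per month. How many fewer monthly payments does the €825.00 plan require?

Monthly rate r = 20.5%/12 = 1.70833% = 0.0170833.
At €800.00/mo: n = ⌈−ln(1 − rB₀/P)/ln(1+r)⌉ = 35 payments (last €176.12); total interest = total paid − €20,600.00 = €6,776.12.
At €825.00/mo: 33 payments (last €685.86); total interest €6,485.86.
Payments saved = 35 − 33 = 2.

2 fewer payments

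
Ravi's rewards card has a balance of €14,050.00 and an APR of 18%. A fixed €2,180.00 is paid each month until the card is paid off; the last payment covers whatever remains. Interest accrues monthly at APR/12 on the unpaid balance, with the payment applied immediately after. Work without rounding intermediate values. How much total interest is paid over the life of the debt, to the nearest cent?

€839.19

Monthly rate r = 18%/12 = 1.5% = 0.015.
Payoff takes n = ⌈−ln(1 − rB₀/P)/ln(1+r)⌉ = ⌈6.829⌉ = 7 payments; the last is €1,809.19.
Total paid = 6·€2,180.00 + €1,809.19 = €14,889.19.
Total interest = total paid − principal = €14,889.19 − €14,050.00 = €839.19.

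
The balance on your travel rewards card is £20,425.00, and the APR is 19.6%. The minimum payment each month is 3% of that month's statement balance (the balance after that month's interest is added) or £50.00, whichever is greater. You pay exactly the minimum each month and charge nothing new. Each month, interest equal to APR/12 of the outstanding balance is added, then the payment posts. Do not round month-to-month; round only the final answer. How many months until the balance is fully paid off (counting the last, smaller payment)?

Monthly rate r = 19.6%/12 = 1.63333% = 0.0163333.
While 3% of the post-interest balance exceeds £50.00, each month B ← (B·(1+r))·(1 − 0.03), i.e. B shrinks by the factor (1+r)·0.97 = 0.98584.
This holds for months 1–177. Entering month 178 the balance is £1,637.42; 3% of the post-interest balance is now below £50.00, so the flat £50.00 minimum applies from here.
From month 178 a fixed £50.00 at rate r clears £1,637.42 in 48 more payments. Total: 177 + 48 = 225 months.

225 months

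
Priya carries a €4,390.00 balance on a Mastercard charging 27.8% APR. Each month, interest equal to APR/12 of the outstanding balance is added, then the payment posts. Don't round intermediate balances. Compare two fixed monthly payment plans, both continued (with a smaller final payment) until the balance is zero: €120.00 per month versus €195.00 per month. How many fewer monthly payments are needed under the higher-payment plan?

Monthly rate r = 27.8%/12 = 2.31667% = 0.0231667.
At €120.00/mo: n = ⌈−ln(1 − rB₀/P)/ln(1+r)⌉ = 83 payments (last €14.21); total interest = total paid − €4,390.00 = €5,464.21.
At €195.00/mo: 33 payments (last €37.13); total interest €1,887.13.
Payments saved = 83 − 33 = 50.

50 fewer payments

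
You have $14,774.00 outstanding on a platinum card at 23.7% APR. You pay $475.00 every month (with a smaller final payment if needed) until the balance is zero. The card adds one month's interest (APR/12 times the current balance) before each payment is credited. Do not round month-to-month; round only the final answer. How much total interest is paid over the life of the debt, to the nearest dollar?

Monthly rate r = 23.7%/12 = 1.975% = 0.01975.
Payoff takes n = ⌈−ln(1 − rB₀/P)/ln(1+r)⌉ = ⌈48.711⌉ = 49 payments; the last is $338.61.
Total paid = 48·$475.00 + $338.61 = $23,138.61.
Total interest = total paid − principal = $23,138.61 − $14,774.00 = $8,364.61.

$8,365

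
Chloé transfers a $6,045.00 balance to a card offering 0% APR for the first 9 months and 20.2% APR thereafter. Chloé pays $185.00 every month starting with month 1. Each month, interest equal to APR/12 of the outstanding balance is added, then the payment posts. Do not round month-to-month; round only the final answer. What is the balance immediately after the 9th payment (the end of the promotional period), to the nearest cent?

Promo months 1–9 at r₀ = 0%/12 = 0; months 10+ at r₁ = 20.2%/12 = 0.0168333.
After month 9 (no interest yet): B = $6,045.00 − 9·$185.00 = $4,380.00.

$4,380.00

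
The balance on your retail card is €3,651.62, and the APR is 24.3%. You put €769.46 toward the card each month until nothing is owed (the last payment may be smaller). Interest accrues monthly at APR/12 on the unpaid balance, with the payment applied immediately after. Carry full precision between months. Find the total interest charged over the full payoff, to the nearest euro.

Monthly rate r = 24.3%/12 = 2.025% = 0.02025.
Payoff takes n = ⌈−ln(1 − rB₀/P)/ln(1+r)⌉ = ⌈5.040⌉ = 6 payments; the last is €30.94.
Total paid = 5·€769.46 + €30.94 = €3,878.24.
Total interest = total paid − principal = €3,878.24 − €3,651.62 = €226.62.

€227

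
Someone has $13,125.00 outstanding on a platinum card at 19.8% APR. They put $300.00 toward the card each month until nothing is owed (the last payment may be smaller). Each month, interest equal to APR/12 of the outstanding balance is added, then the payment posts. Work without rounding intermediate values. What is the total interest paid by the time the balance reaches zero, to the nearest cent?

Monthly rate r = 19.8%/12 = 1.65% = 0.0165.
Payoff takes n = ⌈−ln(1 − rB₀/P)/ln(1+r)⌉ = ⌈78.195⌉ = 79 payments; the last is $58.81.
Total paid = 78·$300.00 + $58.81 = $23,458.81.
Total interest = total paid − principal = $23,458.81 − $13,125.00 = $10,333.81.

$10,333.81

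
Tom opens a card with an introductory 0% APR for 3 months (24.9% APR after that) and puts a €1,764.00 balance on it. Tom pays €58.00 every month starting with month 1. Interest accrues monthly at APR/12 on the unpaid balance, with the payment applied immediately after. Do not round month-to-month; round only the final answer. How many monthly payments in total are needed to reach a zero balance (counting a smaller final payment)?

Promo months 1–3 at r₀ = 0%/12 = 0; months 4+ at r₁ = 24.9%/12 = 0.02075.
After month 3 (no interest yet): B = €1,764.00 − 3·€58.00 = €1,590.00.
Then at r₁ with €58.00/mo: n₂ = −ln(1 − r₁·B/P)/ln(1+r₁) ≈ 40.96 → 41 more payments.

44 payments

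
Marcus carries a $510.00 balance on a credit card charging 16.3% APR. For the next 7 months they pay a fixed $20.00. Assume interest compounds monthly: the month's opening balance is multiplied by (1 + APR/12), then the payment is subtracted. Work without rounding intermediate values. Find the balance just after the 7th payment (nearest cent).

$414.68

Monthly rate r = 16.3%/12 = 1.35833% = 0.0135833.
Each month: B ← B·(1+r) − $20.00.
Month 1: interest $6.93; balance after payment $496.93.
Month 2: interest $6.75; balance after payment $483.68.
Month 3: interest $6.57; balance after payment $470.25.
Month 4: interest $6.39; balance after payment $456.63.
Month 5: interest $6.20; balance after payment $442.84.
Month 6: interest $6.02; balance after payment $428.85.
Month 7: interest $5.83; balance after payment $414.68.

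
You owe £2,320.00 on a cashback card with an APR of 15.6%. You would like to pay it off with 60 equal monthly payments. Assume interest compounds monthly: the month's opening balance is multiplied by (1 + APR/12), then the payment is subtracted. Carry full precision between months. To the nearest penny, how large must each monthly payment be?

£55.93

Monthly rate r = 15.6%/12 = 1.3% = 0.013.
Level-payment amortization: P = B₀·r / (1 − (1+r)^(−n)) = 2320.00·0.013 / (1 − 1.013^(−60)).
Denominator 1 − (1+r)^(−60) = 0.539284018.
P = 30.16 / 0.539284018 ≈ 55.93.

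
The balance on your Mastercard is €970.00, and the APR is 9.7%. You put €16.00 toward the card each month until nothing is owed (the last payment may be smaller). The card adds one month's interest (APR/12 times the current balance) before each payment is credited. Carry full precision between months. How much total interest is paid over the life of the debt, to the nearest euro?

Monthly rate r = 9.7%/12 = 0.808333% = 0.00808333.
Payoff takes n = ⌈−ln(1 − rB₀/P)/ln(1+r)⌉ = ⌈83.649⌉ = 84 payments; the last is €10.40.
Total paid = 83·€16.00 + €10.40 = €1,338.40.
Total interest = total paid − principal = €1,338.40 − €970.00 = €368.40.

€368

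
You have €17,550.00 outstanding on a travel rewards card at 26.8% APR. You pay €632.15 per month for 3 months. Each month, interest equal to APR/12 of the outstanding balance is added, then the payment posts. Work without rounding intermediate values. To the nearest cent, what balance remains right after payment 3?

€16,813.19

Monthly rate r = 26.8%/12 = 2.23333% = 0.0223333.
Each month: B ← B·(1+r) − €632.15.
Month 1: interest €391.95; balance after payment €17,309.80.
Month 2: interest €386.59; balance after payment €17,064.24.
Month 3: interest €381.10; balance after payment €16,813.19.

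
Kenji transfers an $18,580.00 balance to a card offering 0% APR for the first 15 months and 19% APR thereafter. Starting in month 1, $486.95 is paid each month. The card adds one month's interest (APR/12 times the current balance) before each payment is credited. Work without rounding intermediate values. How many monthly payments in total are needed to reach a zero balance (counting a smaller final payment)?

Promo months 1–15 at r₀ = 0%/12 = 0; months 16+ at r₁ = 19%/12 = 0.0158333.
After month 15 (no interest yet): B = $18,580.00 − 15·$486.95 = $11,275.75.
Then at r₁ with $486.95/mo: n₂ = −ln(1 − r₁·B/P)/ln(1+r₁) ≈ 29.07 → 30 more payments.

45 payments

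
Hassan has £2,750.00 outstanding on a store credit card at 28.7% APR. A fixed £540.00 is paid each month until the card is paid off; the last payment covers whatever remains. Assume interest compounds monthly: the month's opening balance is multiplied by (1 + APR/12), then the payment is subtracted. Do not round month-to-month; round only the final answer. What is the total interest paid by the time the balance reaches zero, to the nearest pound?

£219

Monthly rate r = 28.7%/12 = 2.39167% = 0.0239167.
Payoff takes n = ⌈−ln(1 − rB₀/P)/ln(1+r)⌉ = ⌈5.495⌉ = 6 payments; the last is £268.97.
Total paid = 5·£540.00 + £268.97 = £2,968.97.
Total interest = total paid − principal = £2,968.97 − £2,750.00 = £218.97.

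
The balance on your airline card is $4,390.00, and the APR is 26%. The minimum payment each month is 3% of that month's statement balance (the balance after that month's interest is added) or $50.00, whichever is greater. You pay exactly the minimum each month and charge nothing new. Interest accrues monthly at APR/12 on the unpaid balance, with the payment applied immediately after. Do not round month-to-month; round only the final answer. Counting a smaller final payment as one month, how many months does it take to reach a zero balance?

167 months

Monthly rate r = 26%/12 = 2.16667% = 0.0216667.
While 3% of the post-interest balance exceeds $50.00, each month B ← (B·(1+r))·(1 − 0.03), i.e. B shrinks by the factor (1+r)·0.97 = 0.99102.
This holds for months 1–110. Entering month 111 the balance is $1,626.93; 3% of the post-interest balance is now below $50.00, so the flat $50.00 minimum applies from here.
From month 111 a fixed $50.00 at rate r clears $1,626.93 in 57 more payments. Total: 110 + 57 = 167 months.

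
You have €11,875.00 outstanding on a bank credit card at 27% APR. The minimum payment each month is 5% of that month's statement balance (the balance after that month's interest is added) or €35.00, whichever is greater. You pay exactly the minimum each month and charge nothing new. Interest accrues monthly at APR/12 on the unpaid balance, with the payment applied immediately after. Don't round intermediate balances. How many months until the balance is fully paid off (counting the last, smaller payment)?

125 months

Monthly rate r = 27%/12 = 2.25% = 0.0225.
While 5% of the post-interest balance exceeds €35.00, each month B ← (B·(1+r))·(1 − 0.05), i.e. B shrinks by the factor (1+r)·0.95 = 0.97137.
This holds for months 1–99. Entering month 100 the balance is €669.79; 5% of the post-interest balance is now below €35.00, so the flat €35.00 minimum applies from here.
From month 100 a fixed €35.00 at rate r clears €669.79 in 26 more payments. Total: 99 + 26 = 125 months.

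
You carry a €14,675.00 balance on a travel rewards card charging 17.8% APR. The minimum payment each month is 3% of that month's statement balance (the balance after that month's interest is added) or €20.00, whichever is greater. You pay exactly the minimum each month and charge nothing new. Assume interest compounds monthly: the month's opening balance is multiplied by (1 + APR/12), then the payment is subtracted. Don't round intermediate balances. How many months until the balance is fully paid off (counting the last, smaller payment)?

Monthly rate r = 17.8%/12 = 1.48333% = 0.0148333.
While 3% of the post-interest balance exceeds €20.00, each month B ← (B·(1+r))·(1 − 0.03), i.e. B shrinks by the factor (1+r)·0.97 = 0.98439.
This holds for months 1–198. Entering month 199 the balance is €650.93; 3% of the post-interest balance is now below €20.00, so the flat €20.00 minimum applies from here.
From month 199 a fixed €20.00 at rate r clears €650.93 in 45 more payments. Total: 198 + 45 = 243 months.

243 months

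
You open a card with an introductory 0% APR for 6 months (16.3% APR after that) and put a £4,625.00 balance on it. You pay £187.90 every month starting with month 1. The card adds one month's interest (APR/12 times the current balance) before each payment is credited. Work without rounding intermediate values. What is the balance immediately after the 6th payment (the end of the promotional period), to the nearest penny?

£3,497.60

Promo months 1–6 at r₀ = 0%/12 = 0; months 7+ at r₁ = 16.3%/12 = 0.0135833.
After month 6 (no interest yet): B = £4,625.00 − 6·£187.90 = £3,497.60.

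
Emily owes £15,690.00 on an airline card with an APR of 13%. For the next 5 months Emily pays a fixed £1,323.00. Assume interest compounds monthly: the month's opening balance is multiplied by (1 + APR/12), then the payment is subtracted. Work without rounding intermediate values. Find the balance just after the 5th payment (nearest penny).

Monthly rate r = 13%/12 = 1.08333% = 0.0108333.
Each month: B ← B·(1+r) − £1,323.00.
Month 1: interest £169.97; balance after payment £14,536.98.
Month 2: interest £157.48; balance after payment £13,371.46.
Month 3: interest £144.86; balance after payment £12,193.32.
Month 4: interest £132.09; balance after payment £11,002.41.
Month 5: interest £119.19; balance after payment £9,798.60.

£9,798.60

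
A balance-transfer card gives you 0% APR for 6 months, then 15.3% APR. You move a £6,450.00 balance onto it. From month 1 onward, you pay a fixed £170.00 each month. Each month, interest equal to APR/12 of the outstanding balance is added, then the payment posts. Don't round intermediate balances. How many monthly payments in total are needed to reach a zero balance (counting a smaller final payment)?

48 months

Promo months 1–6 at r₀ = 0%/12 = 0; months 7+ at r₁ = 15.3%/12 = 0.01275.
After month 6 (no interest yet): B = £6,450.00 − 6·£170.00 = £5,430.00.
Then at r₁ with £170.00/mo: n₂ = −ln(1 − r₁·B/P)/ln(1+r₁) ≈ 41.28 → 42 more payments.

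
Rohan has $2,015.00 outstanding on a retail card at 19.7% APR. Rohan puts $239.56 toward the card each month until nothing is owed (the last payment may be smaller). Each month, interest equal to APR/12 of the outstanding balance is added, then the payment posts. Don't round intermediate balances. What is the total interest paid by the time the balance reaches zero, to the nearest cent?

$171.38

Monthly rate r = 19.7%/12 = 1.64167% = 0.0164167.
Payoff takes n = ⌈−ln(1 − rB₀/P)/ln(1+r)⌉ = ⌈9.126⌉ = 10 payments; the last is $30.34.
Total paid = 9·$239.56 + $30.34 = $2,186.38.
Total interest = total paid − principal = $2,186.38 − $2,015.00 = $171.38.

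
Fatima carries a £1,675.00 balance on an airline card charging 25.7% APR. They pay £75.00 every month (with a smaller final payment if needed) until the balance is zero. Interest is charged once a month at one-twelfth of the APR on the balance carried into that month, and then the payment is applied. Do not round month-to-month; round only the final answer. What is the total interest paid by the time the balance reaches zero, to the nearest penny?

£628.10

Monthly rate r = 25.7%/12 = 2.14167% = 0.0214167.
Payoff takes n = ⌈−ln(1 − rB₀/P)/ln(1+r)⌉ = ⌈30.706⌉ = 31 payments; the last is £53.10.
Total paid = 30·£75.00 + £53.10 = £2,303.10.
Total interest = total paid − principal = £2,303.10 − £1,675.00 = £628.10.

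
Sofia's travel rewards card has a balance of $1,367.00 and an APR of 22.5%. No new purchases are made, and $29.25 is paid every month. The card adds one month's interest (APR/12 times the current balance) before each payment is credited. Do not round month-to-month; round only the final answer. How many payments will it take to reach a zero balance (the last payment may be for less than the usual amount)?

113 months

Monthly rate r = 22.5%/12 = 1.875% = 0.01875.
Recurrence: B ← B·(1+r) − $29.25.
Month 1: interest $25.63; balance after payment $1,363.38.
Month 2: interest $25.56; balance after payment $1,359.69.
Closed form: n = −ln(1 − rB₀/P)/ln(1+r) = −ln(0.12372)/ln(1.01875) ≈ 112.495, so the balance reaches zero during payment 113.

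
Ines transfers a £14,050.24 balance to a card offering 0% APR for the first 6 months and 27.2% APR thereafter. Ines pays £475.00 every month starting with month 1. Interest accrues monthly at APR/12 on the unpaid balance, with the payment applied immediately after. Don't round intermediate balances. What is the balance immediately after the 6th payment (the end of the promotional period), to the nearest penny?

£11,200.24

Promo months 1–6 at r₀ = 0%/12 = 0; months 7+ at r₁ = 27.2%/12 = 0.0226667.
After month 6 (no interest yet): B = £14,050.24 − 6·£475.00 = £11,200.24.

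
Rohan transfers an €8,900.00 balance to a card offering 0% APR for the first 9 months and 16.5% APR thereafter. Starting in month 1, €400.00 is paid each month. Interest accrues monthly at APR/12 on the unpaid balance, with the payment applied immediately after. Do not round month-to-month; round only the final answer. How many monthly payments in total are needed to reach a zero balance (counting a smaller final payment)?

Promo months 1–9 at r₀ = 0%/12 = 0; months 10+ at r₁ = 16.5%/12 = 0.01375.
After month 9 (no interest yet): B = €8,900.00 − 9·€400.00 = €5,300.00.
Then at r₁ with €400.00/mo: n₂ = −ln(1 − r₁·B/P)/ln(1+r₁) ≈ 14.73 → 15 more payments.

24 payments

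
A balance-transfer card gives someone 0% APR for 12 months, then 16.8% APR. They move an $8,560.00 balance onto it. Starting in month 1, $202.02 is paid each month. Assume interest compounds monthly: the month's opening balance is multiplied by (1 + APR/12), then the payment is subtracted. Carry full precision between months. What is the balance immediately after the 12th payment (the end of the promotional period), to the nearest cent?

Promo months 1–12 at r₀ = 0%/12 = 0; months 13+ at r₁ = 16.8%/12 = 0.014.
After month 12 (no interest yet): B = $8,560.00 − 12·$202.02 = $6,135.76.

$6,135.76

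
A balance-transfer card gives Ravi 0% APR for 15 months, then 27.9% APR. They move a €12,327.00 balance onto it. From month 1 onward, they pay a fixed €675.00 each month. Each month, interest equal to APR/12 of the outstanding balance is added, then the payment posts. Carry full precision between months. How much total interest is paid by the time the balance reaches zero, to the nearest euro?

Promo months 1–15 at r₀ = 0%/12 = 0; months 16+ at r₁ = 27.9%/12 = 0.02325.
After month 15 (no interest yet): B = €12,327.00 − 15·€675.00 = €2,202.00.
Then at r₁ with €675.00/mo: n₂ = −ln(1 − r₁·B/P)/ln(1+r₁) ≈ 3.43 → 4 more payments.
Total paid = 18·€675.00 + €293.41 = €12,443.41; interest = €12,443.41 − €12,327.00 = €116.41.

€116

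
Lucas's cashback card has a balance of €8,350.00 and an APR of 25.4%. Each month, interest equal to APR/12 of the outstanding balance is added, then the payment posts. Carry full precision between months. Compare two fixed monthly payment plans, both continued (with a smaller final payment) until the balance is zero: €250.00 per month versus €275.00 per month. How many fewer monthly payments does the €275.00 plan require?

9 fewer payments

Monthly rate r = 25.4%/12 = 2.11667% = 0.0211667.
At €250.00/mo: n = ⌈−ln(1 − rB₀/P)/ln(1+r)⌉ = 59 payments (last €151.19); total interest = total paid − €8,350.00 = €6,301.19.
At €275.00/mo: 50 payments (last €37.47); total interest €5,162.47.
Payments saved = 59 − 50 = 9.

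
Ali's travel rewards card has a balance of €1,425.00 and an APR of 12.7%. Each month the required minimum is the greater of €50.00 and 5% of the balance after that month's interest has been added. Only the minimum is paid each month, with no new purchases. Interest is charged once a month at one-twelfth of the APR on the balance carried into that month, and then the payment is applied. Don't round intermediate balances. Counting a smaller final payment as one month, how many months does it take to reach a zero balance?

32 months

Monthly rate r = 12.7%/12 = 1.05833% = 0.0105833.
While 5% of the post-interest balance exceeds €50.00, each month B ← (B·(1+r))·(1 − 0.05), i.e. B shrinks by the factor (1+r)·0.95 = 0.96005.
This holds for months 1–9. Entering month 10 the balance is €987.36; 5% of the post-interest balance is now below €50.00, so the flat €50.00 minimum applies from here.
From month 10 a fixed €50.00 at rate r clears €987.36 in 23 more payments. Total: 9 + 23 = 32 months.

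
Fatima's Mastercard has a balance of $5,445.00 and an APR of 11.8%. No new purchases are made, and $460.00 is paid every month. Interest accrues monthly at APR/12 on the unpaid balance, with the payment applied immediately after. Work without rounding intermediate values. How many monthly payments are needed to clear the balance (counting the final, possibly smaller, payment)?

13 payments

Monthly rate r = 11.8%/12 = 0.983333% = 0.00983333.
Recurrence: B ← B·(1+r) − $460.00.
Month 1: interest $53.54; balance after payment $5,038.54.
Month 2: interest $49.55; balance after payment $4,628.09.
Closed form: n = −ln(1 − rB₀/P)/ln(1+r) = −ln(0.8836)/ln(1.00983) ≈ 12.646, so the balance reaches zero during payment 13.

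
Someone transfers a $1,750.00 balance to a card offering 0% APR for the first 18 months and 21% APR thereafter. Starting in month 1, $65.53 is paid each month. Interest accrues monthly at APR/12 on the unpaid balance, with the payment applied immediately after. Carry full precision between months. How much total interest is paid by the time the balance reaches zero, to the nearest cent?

Promo months 1–18 at r₀ = 0%/12 = 0; months 19+ at r₁ = 21%/12 = 0.0175.
After month 18 (no interest yet): B = $1,750.00 − 18·$65.53 = $570.46.
Then at r₁ with $65.53/mo: n₂ = −ln(1 − r₁·B/P)/ln(1+r₁) ≈ 9.53 → 10 more payments.
Total paid = 27·$65.53 + $34.67 = $1,803.98; interest = $1,803.98 − $1,750.00 = $53.98.

$53.98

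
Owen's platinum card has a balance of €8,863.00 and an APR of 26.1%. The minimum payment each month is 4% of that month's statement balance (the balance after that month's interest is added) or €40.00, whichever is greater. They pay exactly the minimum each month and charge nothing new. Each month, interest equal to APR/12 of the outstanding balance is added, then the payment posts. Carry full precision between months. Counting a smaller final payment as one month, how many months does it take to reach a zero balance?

150 months

Monthly rate r = 26.1%/12 = 2.175% = 0.02175.
While 4% of the post-interest balance exceeds €40.00, each month B ← (B·(1+r))·(1 − 0.04), i.e. B shrinks by the factor (1+r)·0.96 = 0.98088.
This holds for months 1–115. Entering month 116 the balance is €962.51; 4% of the post-interest balance is now below €40.00, so the flat €40.00 minimum applies from here.
From month 116 a fixed €40.00 at rate r clears €962.51 in 35 more payments. Total: 115 + 35 = 150 months.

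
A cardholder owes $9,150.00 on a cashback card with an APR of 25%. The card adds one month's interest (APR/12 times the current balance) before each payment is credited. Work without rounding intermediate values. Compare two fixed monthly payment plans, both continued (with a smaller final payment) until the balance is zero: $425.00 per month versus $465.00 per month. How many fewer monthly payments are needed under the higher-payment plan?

3 fewer payments

Monthly rate r = 25%/12 = 2.08333% = 0.0208333.
At $425.00/mo: n = ⌈−ln(1 − rB₀/P)/ln(1+r)⌉ = 29 payments (last $367.95); total interest = total paid − $9,150.00 = $3,117.95.
At $465.00/mo: 26 payments (last $273.12); total interest $2,748.12.
Payments saved = 29 − 26 = 3.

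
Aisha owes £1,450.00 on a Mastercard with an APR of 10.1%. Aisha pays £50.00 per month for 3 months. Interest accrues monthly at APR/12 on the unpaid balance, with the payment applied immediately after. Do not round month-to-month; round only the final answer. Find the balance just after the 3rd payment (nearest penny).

Monthly rate r = 10.1%/12 = 0.841667% = 0.00841667.
Each month: B ← B·(1+r) − £50.00.
Month 1: interest £12.20; balance after payment £1,412.20.
Month 2: interest £11.89; balance after payment £1,374.09.
Month 3: interest £11.57; balance after payment £1,335.66.

£1,335.66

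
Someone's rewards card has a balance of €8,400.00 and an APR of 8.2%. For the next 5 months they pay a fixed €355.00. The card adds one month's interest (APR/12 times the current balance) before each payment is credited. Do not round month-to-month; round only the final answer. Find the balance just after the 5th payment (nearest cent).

Monthly rate r = 8.2%/12 = 0.683333% = 0.00683333.
Each month: B ← B·(1+r) − €355.00.
Month 1: interest €57.40; balance after payment €8,102.40.
Month 2: interest €55.37; balance after payment €7,802.77.
Month 3: interest €53.32; balance after payment €7,501.09.
Month 4: interest €51.26; balance after payment €7,197.34.
Month 5: interest €49.18; balance after payment €6,891.52.

€6,891.52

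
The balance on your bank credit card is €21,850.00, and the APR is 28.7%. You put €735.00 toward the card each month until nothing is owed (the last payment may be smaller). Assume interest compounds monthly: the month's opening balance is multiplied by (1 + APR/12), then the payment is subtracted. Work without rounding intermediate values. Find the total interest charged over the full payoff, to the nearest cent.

Monthly rate r = 28.7%/12 = 2.39167% = 0.0239167.
Payoff takes n = ⌈−ln(1 − rB₀/P)/ln(1+r)⌉ = ⌈52.519⌉ = 53 payments; the last is €383.85.
Total paid = 52·€735.00 + €383.85 = €38,603.85.
Total interest = total paid − principal = €38,603.85 − €21,850.00 = €16,753.85.

€16,753.85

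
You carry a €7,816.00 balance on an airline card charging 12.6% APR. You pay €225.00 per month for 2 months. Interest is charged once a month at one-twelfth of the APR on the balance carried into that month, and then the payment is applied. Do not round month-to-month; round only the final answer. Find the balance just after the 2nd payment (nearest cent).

Monthly rate r = 12.6%/12 = 1.05% = 0.0105.
Each month: B ← B·(1+r) − €225.00.
Month 1: interest €82.07; balance after payment €7,673.07.
Month 2: interest €80.57; balance after payment €7,528.64.

€7,528.64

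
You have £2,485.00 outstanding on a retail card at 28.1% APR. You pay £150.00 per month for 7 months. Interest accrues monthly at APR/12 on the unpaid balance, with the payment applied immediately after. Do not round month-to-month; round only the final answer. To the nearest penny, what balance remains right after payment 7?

Monthly rate r = 28.1%/12 = 2.34167% = 0.0234167.
Each month: B ← B·(1+r) − £150.00.
Month 1: interest £58.19; balance after payment £2,393.19.
Month 2: interest £56.04; balance after payment £2,299.23.
Month 3: interest £53.84; balance after payment £2,203.07.
Month 4: interest £51.59; balance after payment £2,104.66.
Month 5: interest £49.28; balance after payment £2,003.94.
Month 6: interest £46.93; balance after payment £1,900.87.
Month 7: interest £44.51; balance after payment £1,795.38.

£1,795.38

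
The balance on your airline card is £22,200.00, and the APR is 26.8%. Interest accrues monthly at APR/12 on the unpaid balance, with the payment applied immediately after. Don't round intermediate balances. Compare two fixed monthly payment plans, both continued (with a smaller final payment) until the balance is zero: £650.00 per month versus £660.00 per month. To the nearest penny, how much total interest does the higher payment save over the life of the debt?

Monthly rate r = 26.8%/12 = 2.23333% = 0.0223333.
At £650.00/mo: n = ⌈−ln(1 − rB₀/P)/ln(1+r)⌉ = 66 payments (last £89.96); total interest = total paid − £22,200.00 = £20,139.96.
At £660.00/mo: 63 payments (last £649.24); total interest £19,369.24.
Interest saved = £20,139.96 − £19,369.24 = £770.72.

£770.72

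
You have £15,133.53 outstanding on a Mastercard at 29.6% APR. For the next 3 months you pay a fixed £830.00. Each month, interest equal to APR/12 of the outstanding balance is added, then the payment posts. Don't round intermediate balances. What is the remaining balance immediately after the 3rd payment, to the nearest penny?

£13,729.34

Monthly rate r = 29.6%/12 = 2.46667% = 0.0246667.
Each month: B ← B·(1+r) − £830.00.
Month 1: interest £373.29; balance after payment £14,676.82.
Month 2: interest £362.03; balance after payment £14,208.85.
Month 3: interest £350.49; balance after payment £13,729.34.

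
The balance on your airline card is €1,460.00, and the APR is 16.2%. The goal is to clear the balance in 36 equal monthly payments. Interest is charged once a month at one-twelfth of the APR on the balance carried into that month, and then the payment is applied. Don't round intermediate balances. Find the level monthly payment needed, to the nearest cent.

Monthly rate r = 16.2%/12 = 1.35% = 0.0135.
Level-payment amortization: P = B₀·r / (1 − (1+r)^(−n)) = 1460.00·0.0135 / (1 − 1.0135^(−36)).
Denominator 1 − (1+r)^(−36) = 0.38291514.
P = 19.71 / 0.38291514 ≈ 51.47.

€51.47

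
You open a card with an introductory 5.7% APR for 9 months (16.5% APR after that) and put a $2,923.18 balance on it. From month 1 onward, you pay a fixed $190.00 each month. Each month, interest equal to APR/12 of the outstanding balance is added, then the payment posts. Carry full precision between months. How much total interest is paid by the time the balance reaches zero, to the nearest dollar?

Promo months 1–9 at r₀ = 5.7%/12 = 0.00475; months 10+ at r₁ = 16.5%/12 = 0.01375.
After month 9: iterate B ← B·(1+r₀) − $190.00 for 9 months → $1,307.69.
Then at r₁ with $190.00/mo: n₂ = −ln(1 − r₁·B/P)/ln(1+r₁) ≈ 7.28 → 8 more payments.
Total paid = 16·$190.00 + $53.46 = $3,093.46; interest = $3,093.46 − $2,923.18 = $170.28.

$170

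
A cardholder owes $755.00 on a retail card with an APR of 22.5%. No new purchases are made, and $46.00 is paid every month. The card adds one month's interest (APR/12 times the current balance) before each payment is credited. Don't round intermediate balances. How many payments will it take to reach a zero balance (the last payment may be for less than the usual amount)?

Monthly rate r = 22.5%/12 = 1.875% = 0.01875.
Recurrence: B ← B·(1+r) − $46.00.
Month 1: interest $14.16; balance after payment $723.16.
Month 2: interest $13.56; balance after payment $690.72.
Closed form: n = −ln(1 − rB₀/P)/ln(1+r) = −ln(0.69226)/ln(1.01875) ≈ 19.799, so the balance reaches zero during payment 20.

20 months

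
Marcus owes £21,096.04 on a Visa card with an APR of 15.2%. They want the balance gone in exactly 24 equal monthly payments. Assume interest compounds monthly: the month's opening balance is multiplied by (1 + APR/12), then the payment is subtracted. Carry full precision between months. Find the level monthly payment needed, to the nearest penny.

£1,024.88

Monthly rate r = 15.2%/12 = 1.26667% = 0.0126667.
Level-payment amortization: P = B₀·r / (1 − (1+r)^(−n)) = 21096.04·0.0126667 / (1 − 1.01267^(−24)).
Denominator 1 − (1+r)^(−24) = 0.260729043.
P = 267.217 / 0.260729043 ≈ 1024.88.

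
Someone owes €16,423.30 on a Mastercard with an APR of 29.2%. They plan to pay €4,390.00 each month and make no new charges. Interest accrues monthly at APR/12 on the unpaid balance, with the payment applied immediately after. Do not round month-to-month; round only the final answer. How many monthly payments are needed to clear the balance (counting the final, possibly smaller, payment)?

4 months

Monthly rate r = 29.2%/12 = 2.43333% = 0.0243333.
Recurrence: B ← B·(1+r) − €4,390.00.
Month 1: interest €399.63; balance after payment €12,432.93.
Month 2: interest €302.53; balance after payment €8,345.47.
Month 3: interest €203.07; balance after payment €4,158.54.
Month 4: interest €101.19; balance after payment €0.00.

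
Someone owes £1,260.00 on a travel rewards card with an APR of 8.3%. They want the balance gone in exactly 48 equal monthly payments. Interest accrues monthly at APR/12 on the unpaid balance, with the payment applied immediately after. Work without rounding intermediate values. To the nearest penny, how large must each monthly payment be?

Monthly rate r = 8.3%/12 = 0.691667% = 0.00691667.
Level-payment amortization: P = B₀·r / (1 − (1+r)^(−n)) = 1260.00·0.00691667 / (1 − 1.00692^(−48)).
Denominator 1 − (1+r)^(−48) = 0.281692192.
P = 8.715 / 0.281692192 ≈ 30.94.

£30.94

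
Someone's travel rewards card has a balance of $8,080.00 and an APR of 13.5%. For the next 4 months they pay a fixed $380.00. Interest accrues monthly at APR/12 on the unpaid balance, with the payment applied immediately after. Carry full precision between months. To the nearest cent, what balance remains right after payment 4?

$6,903.94

Monthly rate r = 13.5%/12 = 1.125% = 0.01125.
Each month: B ← B·(1+r) − $380.00.
Month 1: interest $90.90; balance after payment $7,790.90.
Month 2: interest $87.65; balance after payment $7,498.55.
Month 3: interest $84.36; balance after payment $7,202.91.
Month 4: interest $81.03; balance after payment $6,903.94.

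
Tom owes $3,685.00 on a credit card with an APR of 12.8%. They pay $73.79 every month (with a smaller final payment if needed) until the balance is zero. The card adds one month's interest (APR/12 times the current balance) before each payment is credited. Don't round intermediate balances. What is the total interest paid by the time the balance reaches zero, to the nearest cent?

Monthly rate r = 12.8%/12 = 1.06667% = 0.0106667.
Payoff takes n = ⌈−ln(1 − rB₀/P)/ln(1+r)⌉ = ⌈71.700⌉ = 72 payments; the last is $51.72.
Total paid = 71·$73.79 + $51.72 = $5,290.81.
Total interest = total paid − principal = $5,290.81 − $3,685.00 = $1,605.81.

$1,605.81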